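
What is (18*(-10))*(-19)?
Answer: 3420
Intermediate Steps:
(18*(-10))*(-19) = -180*(-19) = 3420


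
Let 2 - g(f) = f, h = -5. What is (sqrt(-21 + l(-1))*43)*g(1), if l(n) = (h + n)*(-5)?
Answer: 129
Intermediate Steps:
g(f) = 2 - f
l(n) = 25 - 5*n (l(n) = (-5 + n)*(-5) = 25 - 5*n)
(sqrt(-21 + l(-1))*43)*g(1) = (sqrt(-21 + (25 - 5*(-1)))*43)*(2 - 1*1) = (sqrt(-21 + (25 + 5))*43)*(2 - 1) = (sqrt(-21 + 30)*43)*1 = (sqrt(9)*43)*1 = (3*43)*1 = 129*1 = 129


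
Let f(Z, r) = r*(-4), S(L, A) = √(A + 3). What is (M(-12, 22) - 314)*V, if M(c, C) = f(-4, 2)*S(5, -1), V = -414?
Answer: 129996 + 3312*√2 ≈ 1.3468e+5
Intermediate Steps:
S(L, A) = √(3 + A)
f(Z, r) = -4*r
M(c, C) = -8*√2 (M(c, C) = (-4*2)*√(3 - 1) = -8*√2)
(M(-12, 22) - 314)*V = (-8*√2 - 314)*(-414) = (-314 - 8*√2)*(-414) = 129996 + 3312*√2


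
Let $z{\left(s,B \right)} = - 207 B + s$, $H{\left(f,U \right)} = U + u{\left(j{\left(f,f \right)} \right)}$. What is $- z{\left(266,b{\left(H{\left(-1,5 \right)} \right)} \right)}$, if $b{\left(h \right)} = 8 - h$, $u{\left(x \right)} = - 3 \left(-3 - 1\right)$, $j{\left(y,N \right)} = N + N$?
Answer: $-2129$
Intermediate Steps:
$j{\left(y,N \right)} = 2 N$
$u{\left(x \right)} = 12$ ($u{\left(x \right)} = \left(-3\right) \left(-4\right) = 12$)
$H{\left(f,U \right)} = 12 + U$ ($H{\left(f,U \right)} = U + 12 = 12 + U$)
$z{\left(s,B \right)} = s - 207 B$
$- z{\left(266,b{\left(H{\left(-1,5 \right)} \right)} \right)} = - (266 - 207 \left(8 - \left(12 + 5\right)\right)) = - (266 - 207 \left(8 - 17\right)) = - (266 - -1863) = - (266 + 1863) = \left(-1\right) 2129 = -2129$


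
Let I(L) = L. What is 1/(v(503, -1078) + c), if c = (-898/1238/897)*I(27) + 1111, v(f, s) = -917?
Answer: 185081/35901673 ≈ 0.0051552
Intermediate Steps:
c = 205620950/185081 (c = (-898/1238/897)*27 + 1111 = (-898*1/1238*(1/897))*27 + 1111 = -449/619*1/897*27 + 1111 = -449/555243*27 + 1111 = -4041/185081 + 1111 = 205620950/185081 ≈ 1111.0)
1/(v(503, -1078) + c) = 1/(-917 + 205620950/185081) = 1/(35901673/185081) = 185081/35901673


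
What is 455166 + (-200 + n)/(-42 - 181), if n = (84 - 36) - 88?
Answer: 101502258/223 ≈ 4.5517e+5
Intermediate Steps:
n = -40 (n = 48 - 88 = -40)
455166 + (-200 + n)/(-42 - 181) = 455166 + (-200 - 40)/(-42 - 181) = 455166 - 240/(-223) = 455166 - 240*(-1/223) = 455166 + 240/223 = 101502258/223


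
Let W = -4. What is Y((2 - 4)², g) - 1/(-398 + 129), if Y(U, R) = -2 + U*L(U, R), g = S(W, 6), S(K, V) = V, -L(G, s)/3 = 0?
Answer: -537/269 ≈ -1.9963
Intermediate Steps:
L(G, s) = 0 (L(G, s) = -3*0 = 0)
g = 6
Y(U, R) = -2 (Y(U, R) = -2 + U*0 = -2 + 0 = -2)
Y((2 - 4)², g) - 1/(-398 + 129) = -2 - 1/(-398 + 129) = -2 - 1/(-269) = -2 - 1*(-1/269) = -2 + 1/269 = -537/269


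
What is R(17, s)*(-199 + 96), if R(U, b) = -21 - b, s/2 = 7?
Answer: 3605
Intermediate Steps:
s = 14 (s = 2*7 = 14)
R(17, s)*(-199 + 96) = (-21 - 1*14)*(-199 + 96) = (-21 - 14)*(-103) = -35*(-103) = 3605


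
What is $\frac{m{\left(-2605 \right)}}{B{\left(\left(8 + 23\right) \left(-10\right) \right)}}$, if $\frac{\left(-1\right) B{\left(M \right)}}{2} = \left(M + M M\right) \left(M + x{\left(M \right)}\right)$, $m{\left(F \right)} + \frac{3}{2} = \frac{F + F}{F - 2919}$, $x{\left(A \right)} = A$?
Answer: $- \frac{769}{164034627600} \approx -4.688 \cdot 10^{-9}$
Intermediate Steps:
$m{\left(F \right)} = - \frac{3}{2} + \frac{2 F}{-2919 + F}$ ($m{\left(F \right)} = - \frac{3}{2} + \frac{F + F}{F - 2919} = - \frac{3}{2} + \frac{2 F}{-2919 + F}$)
$B{\left(M \right)} = - 4 M \left(M + M^{2}\right)$ ($B{\left(M \right)} = - 2 \left(M + M M\right) \left(M + M\right) = - 2 \left(M + M^{2}\right) 2 M = - 2 \cdot 2 M \left(M + M^{2}\right) = - 4 M \left(M + M^{2}\right)$)
$\frac{m{\left(-2605 \right)}}{B{\left(\left(8 + 23\right) \left(-10\right) \right)}} = \frac{\frac{1}{2} \frac{1}{-2919 - 2605} \left(8757 - 2605\right)}{\left(-4\right) \left(\left(8 + 23\right) \left(-10\right)\right)^{2} \left(1 + \left(8 + 23\right) \left(-10\right)\right)} = \frac{\frac{1}{2} \frac{1}{-5524} \cdot 6152}{\left(-4\right) \left(31 \left(-10\right)\right)^{2} \left(1 + 31 \left(-10\right)\right)} = \frac{\frac{1}{2} \left(- \frac{1}{5524}\right) 6152}{\left(-4\right) \left(-310\right)^{2} \left(1 - 310\right)} = - \frac{769}{1381 \left(\left(-4\right) 96100 \left(-309\right)\right)} = - \frac{769}{1381 \cdot 118779600} = \left(- \frac{769}{1381}\right) \frac{1}{118779600} = - \frac{769}{164034627600}$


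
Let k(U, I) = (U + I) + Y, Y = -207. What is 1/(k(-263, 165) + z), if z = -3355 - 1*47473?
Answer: -1/51133 ≈ -1.9557e-5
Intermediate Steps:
z = -50828 (z = -3355 - 47473 = -50828)
k(U, I) = -207 + I + U (k(U, I) = (U + I) - 207 = (I + U) - 207 = -207 + I + U)
1/(k(-263, 165) + z) = 1/((-207 + 165 - 263) - 50828) = 1/(-305 - 50828) = 1/(-51133) = -1/51133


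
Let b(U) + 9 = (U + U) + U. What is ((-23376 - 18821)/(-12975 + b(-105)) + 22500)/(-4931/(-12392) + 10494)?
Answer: 3708550085224/1729489454121 ≈ 2.1443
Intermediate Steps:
b(U) = -9 + 3*U (b(U) = -9 + ((U + U) + U) = -9 + (2*U + U) = -9 + 3*U)
((-23376 - 18821)/(-12975 + b(-105)) + 22500)/(-4931/(-12392) + 10494) = ((-23376 - 18821)/(-12975 + (-9 + 3*(-105))) + 22500)/(-4931/(-12392) + 10494) = (-42197/(-12975 + (-9 - 315)) + 22500)/(-4931*(-1/12392) + 10494) = (-42197/(-12975 - 324) + 22500)/(4931/12392 + 10494) = (-42197/(-13299) + 22500)/(130046579/12392) = (-42197*(-1/13299) + 22500)*(12392/130046579) = (42197/13299 + 22500)*(12392/130046579) = (299269697/13299)*(12392/130046579) = 3708550085224/1729489454121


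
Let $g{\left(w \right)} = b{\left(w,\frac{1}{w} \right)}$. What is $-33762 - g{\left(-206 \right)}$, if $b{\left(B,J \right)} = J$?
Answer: $- \frac{6954971}{206} \approx -33762.0$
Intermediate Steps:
$g{\left(w \right)} = \frac{1}{w}$
$-33762 - g{\left(-206 \right)} = -33762 - \frac{1}{-206} = -33762 - - \frac{1}{206} = -33762 + \frac{1}{206} = - \frac{6954971}{206}$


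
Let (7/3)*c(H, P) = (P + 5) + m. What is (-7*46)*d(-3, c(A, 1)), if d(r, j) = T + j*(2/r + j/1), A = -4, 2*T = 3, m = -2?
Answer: -7429/7 ≈ -1061.3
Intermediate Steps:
T = 3/2 (T = (½)*3 = 3/2 ≈ 1.5000)
c(H, P) = 9/7 + 3*P/7 (c(H, P) = 3*((P + 5) - 2)/7 = 3*((5 + P) - 2)/7 = 3*(3 + P)/7 = 9/7 + 3*P/7)
d(r, j) = 3/2 + j*(j + 2/r) (d(r, j) = 3/2 + j*(2/r + j/1) = 3/2 + j*(2/r + j*1) = 3/2 + j*(2/r + j) = 3/2 + j*(j + 2/r))
(-7*46)*d(-3, c(A, 1)) = (-7*46)*(3/2 + (9/7 + (3/7)*1)² + 2*(9/7 + (3/7)*1)/(-3)) = -322*(3/2 + (9/7 + 3/7)² + 2*(9/7 + 3/7)*(-⅓)) = -322*(3/2 + (12/7)² + 2*(12/7)*(-⅓)) = -322*(3/2 + 144/49 - 8/7) = -322*323/98 = -7429/7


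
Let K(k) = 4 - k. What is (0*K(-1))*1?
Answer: 0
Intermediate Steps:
(0*K(-1))*1 = (0*(4 - 1*(-1)))*1 = (0*(4 + 1))*1 = (0*5)*1 = 0*1 = 0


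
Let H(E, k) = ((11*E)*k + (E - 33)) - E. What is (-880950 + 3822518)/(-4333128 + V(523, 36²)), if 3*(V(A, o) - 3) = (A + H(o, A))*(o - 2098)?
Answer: -180096/122306419 ≈ -0.0014725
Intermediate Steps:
H(E, k) = -33 + 11*E*k (H(E, k) = (11*E*k + (-33 + E)) - E = (-33 + E + 11*E*k) - E = -33 + 11*E*k)
V(A, o) = 3 + (-2098 + o)*(-33 + A + 11*A*o)/3 (V(A, o) = 3 + ((A + (-33 + 11*o*A))*(o - 2098))/3 = 3 + ((A + (-33 + 11*A*o))*(-2098 + o))/3 = 3 + ((-33 + A + 11*A*o)*(-2098 + o))/3 = 3 + ((-2098 + o)*(-33 + A + 11*A*o))/3 = 3 + (-2098 + o)*(-33 + A + 11*A*o)/3)
(-880950 + 3822518)/(-4333128 + V(523, 36²)) = (-880950 + 3822518)/(-4333128 + (23081 - 2098/3*523 - 23077/3*523*36² + (11/3)*36²*(-3 + 523*36²))) = 2941568/(-4333128 + (23081 - 1097254/3 - 23077/3*523*1296 + (11/3)*1296*(-3 + 523*1296))) = 2941568/(-4333128 + (23081 - 1097254/3 - 5213925072 + (11/3)*1296*(-3 + 677808))) = 2941568/(-4333128 + (23081 - 1097254/3 - 5213925072 + (11/3)*1296*677805)) = 2941568/(-4333128 + (23081 - 1097254/3 - 5213925072 + 3220929360)) = 2941568/(-4333128 - 5980015147/3) = 2941568/(-5993014531/3) = 2941568*(-3/5993014531) = -180096/122306419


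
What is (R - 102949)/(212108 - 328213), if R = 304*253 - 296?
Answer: 26333/116105 ≈ 0.22680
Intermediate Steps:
R = 76616 (R = 76912 - 296 = 76616)
(R - 102949)/(212108 - 328213) = (76616 - 102949)/(212108 - 328213) = -26333/(-116105) = -26333*(-1/116105) = 26333/116105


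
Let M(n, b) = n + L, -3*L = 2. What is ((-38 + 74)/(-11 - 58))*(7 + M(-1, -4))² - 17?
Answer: -2197/69 ≈ -31.841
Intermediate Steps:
L = -⅔ (L = -⅓*2 = -⅔ ≈ -0.66667)
M(n, b) = -⅔ + n (M(n, b) = n - ⅔ = -⅔ + n)
((-38 + 74)/(-11 - 58))*(7 + M(-1, -4))² - 17 = ((-38 + 74)/(-11 - 58))*(7 + (-⅔ - 1))² - 17 = (36/(-69))*(7 - 5/3)² - 17 = (36*(-1/69))*(16/3)² - 17 = -12/23*256/9 - 17 = -1024/69 - 17 = -2197/69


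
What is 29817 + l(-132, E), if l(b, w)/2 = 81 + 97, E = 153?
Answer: 30173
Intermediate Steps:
l(b, w) = 356 (l(b, w) = 2*(81 + 97) = 2*178 = 356)
29817 + l(-132, E) = 29817 + 356 = 30173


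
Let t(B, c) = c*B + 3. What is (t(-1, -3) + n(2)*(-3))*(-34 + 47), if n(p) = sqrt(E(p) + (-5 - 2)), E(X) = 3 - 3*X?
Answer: 78 - 39*I*sqrt(10) ≈ 78.0 - 123.33*I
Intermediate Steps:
n(p) = sqrt(-4 - 3*p) (n(p) = sqrt((3 - 3*p) + (-5 - 2)) = sqrt((3 - 3*p) - 7) = sqrt(-4 - 3*p))
t(B, c) = 3 + B*c (t(B, c) = B*c + 3 = 3 + B*c)
(t(-1, -3) + n(2)*(-3))*(-34 + 47) = ((3 - 1*(-3)) + sqrt(-4 - 3*2)*(-3))*(-34 + 47) = ((3 + 3) + sqrt(-4 - 6)*(-3))*13 = (6 + sqrt(-10)*(-3))*13 = (6 + (I*sqrt(10))*(-3))*13 = (6 - 3*I*sqrt(10))*13 = 78 - 39*I*sqrt(10)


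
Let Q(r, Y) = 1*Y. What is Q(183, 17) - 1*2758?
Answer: -2741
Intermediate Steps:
Q(r, Y) = Y
Q(183, 17) - 1*2758 = 17 - 1*2758 = 17 - 2758 = -2741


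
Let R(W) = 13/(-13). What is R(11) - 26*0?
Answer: -1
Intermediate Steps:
R(W) = -1 (R(W) = 13*(-1/13) = -1)
R(11) - 26*0 = -1 - 26*0 = -1 + 0 = -1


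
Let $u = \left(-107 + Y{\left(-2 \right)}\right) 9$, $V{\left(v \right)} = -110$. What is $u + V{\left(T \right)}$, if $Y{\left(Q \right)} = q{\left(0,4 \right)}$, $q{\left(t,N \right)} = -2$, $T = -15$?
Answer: $-1091$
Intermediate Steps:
$Y{\left(Q \right)} = -2$
$u = -981$ ($u = \left(-107 - 2\right) 9 = \left(-109\right) 9 = -981$)
$u + V{\left(T \right)} = -981 - 110 = -1091$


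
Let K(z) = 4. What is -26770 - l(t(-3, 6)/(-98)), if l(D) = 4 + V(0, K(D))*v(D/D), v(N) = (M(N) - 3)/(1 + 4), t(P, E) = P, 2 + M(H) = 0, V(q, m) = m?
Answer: -26770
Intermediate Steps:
M(H) = -2 (M(H) = -2 + 0 = -2)
v(N) = -1 (v(N) = (-2 - 3)/(1 + 4) = -5/5 = -5*⅕ = -1)
l(D) = 0 (l(D) = 4 + 4*(-1) = 4 - 4 = 0)
-26770 - l(t(-3, 6)/(-98)) = -26770 - 1*0 = -26770 + 0 = -26770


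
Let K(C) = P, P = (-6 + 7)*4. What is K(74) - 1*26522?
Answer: -26518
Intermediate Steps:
P = 4 (P = 1*4 = 4)
K(C) = 4
K(74) - 1*26522 = 4 - 1*26522 = 4 - 26522 = -26518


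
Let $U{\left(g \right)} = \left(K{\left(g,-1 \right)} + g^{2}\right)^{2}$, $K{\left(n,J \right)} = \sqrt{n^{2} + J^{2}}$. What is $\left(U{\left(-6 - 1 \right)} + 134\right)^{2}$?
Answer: $7162425 + 2533300 \sqrt{2} \approx 1.0745 \cdot 10^{7}$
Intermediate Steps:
$K{\left(n,J \right)} = \sqrt{J^{2} + n^{2}}$
$U{\left(g \right)} = \left(g^{2} + \sqrt{1 + g^{2}}\right)^{2}$ ($U{\left(g \right)} = \left(\sqrt{\left(-1\right)^{2} + g^{2}} + g^{2}\right)^{2} = \left(\sqrt{1 + g^{2}} + g^{2}\right)^{2} = \left(g^{2} + \sqrt{1 + g^{2}}\right)^{2}$)
$\left(U{\left(-6 - 1 \right)} + 134\right)^{2} = \left(\left(\left(-6 - 1\right)^{2} + \sqrt{1 + \left(-6 - 1\right)^{2}}\right)^{2} + 134\right)^{2} = \left(\left(\left(-7\right)^{2} + \sqrt{1 + \left(-7\right)^{2}}\right)^{2} + 134\right)^{2} = \left(\left(49 + \sqrt{1 + 49}\right)^{2} + 134\right)^{2} = \left(\left(49 + \sqrt{50}\right)^{2} + 134\right)^{2} = \left(\left(49 + 5 \sqrt{2}\right)^{2} + 134\right)^{2} = \left(134 + \left(49 + 5 \sqrt{2}\right)^{2}\right)^{2}$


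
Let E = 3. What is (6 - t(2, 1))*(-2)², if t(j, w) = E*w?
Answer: 12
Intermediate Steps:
t(j, w) = 3*w
(6 - t(2, 1))*(-2)² = (6 - 3)*(-2)² = (6 - 1*3)*4 = (6 - 3)*4 = 3*4 = 12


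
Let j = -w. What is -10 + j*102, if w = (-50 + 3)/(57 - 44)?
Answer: 4664/13 ≈ 358.77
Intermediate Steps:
w = -47/13 ≈ -3.6154
j = 47/13 (j = -1*(-47/13) = 47/13 ≈ 3.6154)
-10 + j*102 = -10 + (47/13)*102 = -10 + 4794/13 = 4664/13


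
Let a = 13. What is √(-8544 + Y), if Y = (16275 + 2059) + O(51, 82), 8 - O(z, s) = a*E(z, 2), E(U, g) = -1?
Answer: √9811 ≈ 99.051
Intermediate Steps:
O(z, s) = 21 (O(z, s) = 8 - 13*(-1) = 8 - 1*(-13) = 8 + 13 = 21)
Y = 18355 (Y = (16275 + 2059) + 21 = 18334 + 21 = 18355)
√(-8544 + Y) = √(-8544 + 18355) = √9811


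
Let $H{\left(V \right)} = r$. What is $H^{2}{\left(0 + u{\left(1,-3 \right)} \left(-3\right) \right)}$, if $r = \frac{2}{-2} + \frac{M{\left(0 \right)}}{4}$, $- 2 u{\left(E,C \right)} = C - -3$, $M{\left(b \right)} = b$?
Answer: $1$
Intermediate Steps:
$u{\left(E,C \right)} = - \frac{3}{2} - \frac{C}{2}$ ($u{\left(E,C \right)} = - \frac{C - -3}{2} = - \frac{C + 3}{2} = - \frac{3 + C}{2} = - \frac{3}{2} - \frac{C}{2}$)
$r = -1$ ($r = \frac{2}{-2} + \frac{0}{4} = 2 \left(- \frac{1}{2}\right) + 0 \cdot \frac{1}{4} = -1 + 0 = -1$)
$H{\left(V \right)} = -1$
$H^{2}{\left(0 + u{\left(1,-3 \right)} \left(-3\right) \right)} = \left(-1\right)^{2} = 1$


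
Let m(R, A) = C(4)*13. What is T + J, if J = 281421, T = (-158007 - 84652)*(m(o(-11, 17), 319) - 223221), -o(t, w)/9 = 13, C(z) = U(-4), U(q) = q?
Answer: 54179484328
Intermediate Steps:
C(z) = -4
o(t, w) = -117 (o(t, w) = -9*13 = -117)
m(R, A) = -52 (m(R, A) = -4*13 = -52)
T = 54179202907 (T = (-158007 - 84652)*(-52 - 223221) = -242659*(-223273) = 54179202907)
T + J = 54179202907 + 281421 = 54179484328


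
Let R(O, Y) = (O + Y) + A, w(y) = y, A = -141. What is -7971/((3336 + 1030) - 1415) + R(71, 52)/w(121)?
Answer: -1017609/357071 ≈ -2.8499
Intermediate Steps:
R(O, Y) = -141 + O + Y (R(O, Y) = (O + Y) - 141 = -141 + O + Y)
-7971/((3336 + 1030) - 1415) + R(71, 52)/w(121) = -7971/((3336 + 1030) - 1415) + (-141 + 71 + 52)/121 = -7971/(4366 - 1415) - 18*1/121 = -7971/2951 - 18/121 = -1017609/357071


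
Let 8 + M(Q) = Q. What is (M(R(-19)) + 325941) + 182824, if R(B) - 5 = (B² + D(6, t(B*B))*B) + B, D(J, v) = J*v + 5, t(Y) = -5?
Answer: 509579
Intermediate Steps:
D(J, v) = 5 + J*v
R(B) = 5 + B² - 24*B (R(B) = 5 + ((B² + (5 + 6*(-5))*B) + B) = 5 + ((B² + (5 - 30)*B) + B) = 5 + ((B² - 25*B) + B) = 5 + (B² - 24*B) = 5 + B² - 24*B)
M(Q) = -8 + Q
(M(R(-19)) + 325941) + 182824 = ((-8 + (5 + (-19)² - 24*(-19))) + 325941) + 182824 = ((-8 + (5 + 361 + 456)) + 325941) + 182824 = ((-8 + 822) + 325941) + 182824 = (814 + 325941) + 182824 = 326755 + 182824 = 509579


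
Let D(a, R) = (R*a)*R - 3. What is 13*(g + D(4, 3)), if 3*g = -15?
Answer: 364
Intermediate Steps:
g = -5 (g = (1/3)*(-15) = -5)
D(a, R) = -3 + a*R**2 (D(a, R) = a*R**2 - 3 = -3 + a*R**2)
13*(g + D(4, 3)) = 13*(-5 + (-3 + 4*3**2)) = 13*(-5 + (-3 + 4*9)) = 13*(-5 + (-3 + 36)) = 13*(-5 + 33) = 13*28 = 364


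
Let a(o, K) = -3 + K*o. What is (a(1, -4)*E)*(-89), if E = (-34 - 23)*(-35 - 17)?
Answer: 1846572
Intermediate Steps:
E = 2964 (E = -57*(-52) = 2964)
(a(1, -4)*E)*(-89) = ((-3 - 4*1)*2964)*(-89) = ((-3 - 4)*2964)*(-89) = -7*2964*(-89) = -20748*(-89) = 1846572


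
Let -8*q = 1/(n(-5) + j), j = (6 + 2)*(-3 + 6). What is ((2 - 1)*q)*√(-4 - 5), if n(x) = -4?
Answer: -3*I/160 ≈ -0.01875*I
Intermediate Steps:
j = 24 (j = 8*3 = 24)
q = -1/160 (q = -1/(8*(-4 + 24)) = -⅛/20 = -⅛*1/20 = -1/160 ≈ -0.0062500)
((2 - 1)*q)*√(-4 - 5) = ((2 - 1)*(-1/160))*√(-4 - 5) = (1*(-1/160))*√(-9) = -3*I/160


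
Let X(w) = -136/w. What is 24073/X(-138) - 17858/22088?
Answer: 1146492841/46937 ≈ 24426.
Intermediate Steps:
24073/X(-138) - 17858/22088 = 24073/((-136/(-138))) - 17858/22088 = 24073/((-136*(-1/138))) - 17858*1/22088 = 24073/(68/69) - 8929/11044 = 24073*(69/68) - 8929/11044 = 1661037/68 - 8929/11044 = 1146492841/46937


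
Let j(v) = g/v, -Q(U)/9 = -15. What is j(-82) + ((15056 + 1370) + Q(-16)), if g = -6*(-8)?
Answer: 678977/41 ≈ 16560.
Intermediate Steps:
g = 48
Q(U) = 135 (Q(U) = -9*(-15) = 135)
j(v) = 48/v
j(-82) + ((15056 + 1370) + Q(-16)) = 48/(-82) + ((15056 + 1370) + 135) = 48*(-1/82) + (16426 + 135) = -24/41 + 16561 = 678977/41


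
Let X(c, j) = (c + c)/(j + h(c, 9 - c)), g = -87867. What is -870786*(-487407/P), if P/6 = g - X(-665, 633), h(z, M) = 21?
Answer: -23131281958659/28731844 ≈ -8.0508e+5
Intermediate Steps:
X(c, j) = 2*c/(21 + j) (X(c, j) = (c + c)/(j + 21) = (2*c)/(21 + j) = 2*c/(21 + j))
P = -57463688/109 (P = 6*(-87867 - 2*(-665)/(21 + 633)) = 6*(-87867 - 2*(-665)/654) = 6*(-87867 - 1*(-665/327)) = 6*(-87867 + 665/327) = 6*(-28731844/327) = -57463688/109 ≈ -5.2719e+5)
-870786*(-487407/P) = -870786/((-57463688/109/(-487407))) = -870786/((-57463688/109*(-1/487407))) = -870786/57463688/53127363 = -870786*53127363/57463688 = -23131281958659/28731844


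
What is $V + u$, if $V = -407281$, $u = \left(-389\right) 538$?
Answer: $-616563$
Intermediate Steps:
$u = -209282$
$V + u = -407281 - 209282 = -616563$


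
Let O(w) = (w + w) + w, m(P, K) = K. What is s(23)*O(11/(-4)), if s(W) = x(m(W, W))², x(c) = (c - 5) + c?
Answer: -55473/4 ≈ -13868.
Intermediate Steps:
x(c) = -5 + 2*c (x(c) = (-5 + c) + c = -5 + 2*c)
O(w) = 3*w (O(w) = 2*w + w = 3*w)
s(W) = (-5 + 2*W)²
s(23)*O(11/(-4)) = (-5 + 2*23)²*(3*(11/(-4))) = (-5 + 46)²*(3*(11*(-¼))) = 41²*(3*(-11/4)) = 1681*(-33/4) = -55473/4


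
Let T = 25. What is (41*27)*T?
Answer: 27675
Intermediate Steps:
(41*27)*T = (41*27)*25 = 1107*25 = 27675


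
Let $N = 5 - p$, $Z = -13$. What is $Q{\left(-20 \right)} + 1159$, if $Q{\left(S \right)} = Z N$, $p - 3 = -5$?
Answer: $1068$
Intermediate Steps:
$p = -2$ ($p = 3 - 5 = -2$)
$N = 7$ ($N = 5 - -2 = 5 + 2 = 7$)
$Q{\left(S \right)} = -91$ ($Q{\left(S \right)} = \left(-13\right) 7 = -91$)
$Q{\left(-20 \right)} + 1159 = -91 + 1159 = 1068$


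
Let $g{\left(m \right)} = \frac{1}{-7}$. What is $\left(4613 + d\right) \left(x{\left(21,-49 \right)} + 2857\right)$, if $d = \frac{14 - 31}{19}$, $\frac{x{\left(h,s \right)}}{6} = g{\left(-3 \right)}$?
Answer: $\frac{1751986590}{133} \approx 1.3173 \cdot 10^{7}$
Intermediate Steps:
$g{\left(m \right)} = - \frac{1}{7}$
$x{\left(h,s \right)} = - \frac{6}{7}$ ($x{\left(h,s \right)} = 6 \left(- \frac{1}{7}\right) = - \frac{6}{7}$)
$d = - \frac{17}{19}$ ($d = \left(-17\right) \frac{1}{19} = - \frac{17}{19} \approx -0.89474$)
$\left(4613 + d\right) \left(x{\left(21,-49 \right)} + 2857\right) = \left(4613 - \frac{17}{19}\right) \left(- \frac{6}{7} + 2857\right) = \frac{87630}{19} \cdot \frac{19993}{7} = \frac{1751986590}{133}$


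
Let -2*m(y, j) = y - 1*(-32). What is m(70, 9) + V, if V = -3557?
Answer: -3608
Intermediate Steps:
m(y, j) = -16 - y/2 (m(y, j) = -(y - 1*(-32))/2 = -(y + 32)/2 = -(32 + y)/2 = -16 - y/2)
m(70, 9) + V = (-16 - ½*70) - 3557 = (-16 - 35) - 3557 = -51 - 3557 = -3608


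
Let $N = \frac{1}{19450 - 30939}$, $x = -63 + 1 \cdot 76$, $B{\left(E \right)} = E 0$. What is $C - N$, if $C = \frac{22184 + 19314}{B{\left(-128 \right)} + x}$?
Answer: $\frac{476770535}{149357} \approx 3192.2$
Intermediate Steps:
$B{\left(E \right)} = 0$
$x = 13$ ($x = -63 + 76 = 13$)
$N = - \frac{1}{11489}$ ($N = \frac{1}{-11489} = - \frac{1}{11489} \approx -8.704 \cdot 10^{-5}$)
$C = \frac{41498}{13}$ ($C = \frac{22184 + 19314}{0 + 13} = \frac{41498}{13} \approx 3192.2$)
$C - N = \frac{41498}{13} - - \frac{1}{11489} = \frac{41498}{13} + \frac{1}{11489} = \frac{476770535}{149357}$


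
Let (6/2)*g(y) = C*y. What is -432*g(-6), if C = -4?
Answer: -3456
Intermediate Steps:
g(y) = -4*y/3 (g(y) = (-4*y)/3 = -4*y/3)
-432*g(-6) = -(-576)*(-6) = -432*8 = -3456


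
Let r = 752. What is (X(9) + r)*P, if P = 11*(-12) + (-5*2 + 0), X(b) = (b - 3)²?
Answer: -111896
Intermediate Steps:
X(b) = (-3 + b)²
P = -142 (P = -132 + (-10 + 0) = -132 - 10 = -142)
(X(9) + r)*P = ((-3 + 9)² + 752)*(-142) = (6² + 752)*(-142) = (36 + 752)*(-142) = 788*(-142) = -111896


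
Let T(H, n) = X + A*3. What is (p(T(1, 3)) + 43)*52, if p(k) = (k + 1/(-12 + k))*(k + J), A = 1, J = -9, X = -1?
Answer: 7722/5 ≈ 1544.4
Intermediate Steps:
T(H, n) = 2 (T(H, n) = -1 + 1*3 = -1 + 3 = 2)
p(k) = (-9 + k)*(k + 1/(-12 + k)) (p(k) = (k + 1/(-12 + k))*(k - 9) = (k + 1/(-12 + k))*(-9 + k) = (-9 + k)*(k + 1/(-12 + k)))
(p(T(1, 3)) + 43)*52 = ((-9 + 2³ - 21*2² + 109*2)/(-12 + 2) + 43)*52 = ((-9 + 8 - 21*4 + 218)/(-10) + 43)*52 = (-(-9 + 8 - 84 + 218)/10 + 43)*52 = (-⅒*133 + 43)*52 = (-133/10 + 43)*52 = (297/10)*52 = 7722/5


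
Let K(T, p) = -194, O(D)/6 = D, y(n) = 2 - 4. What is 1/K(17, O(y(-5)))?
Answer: -1/194 ≈ -0.0051546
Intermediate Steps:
y(n) = -2
O(D) = 6*D
1/K(17, O(y(-5))) = 1/(-194) = -1/194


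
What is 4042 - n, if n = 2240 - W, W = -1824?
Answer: -22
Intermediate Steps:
n = 4064 (n = 2240 - 1*(-1824) = 2240 + 1824 = 4064)
4042 - n = 4042 - 1*4064 = 4042 - 4064 = -22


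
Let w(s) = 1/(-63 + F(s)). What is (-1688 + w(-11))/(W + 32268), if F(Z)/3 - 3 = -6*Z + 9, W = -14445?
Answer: -288647/3047733 ≈ -0.094709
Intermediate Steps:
F(Z) = 36 - 18*Z (F(Z) = 9 + 3*(-6*Z + 9) = 9 + 3*(9 - 6*Z) = 9 + (27 - 18*Z) = 36 - 18*Z)
w(s) = 1/(-27 - 18*s) (w(s) = 1/(-63 + (36 - 18*s)) = 1/(-27 - 18*s))
(-1688 + w(-11))/(W + 32268) = (-1688 - 1/(27 + 18*(-11)))/(-14445 + 32268) = (-1688 - 1/(27 - 198))/17823 = (-1688 - 1/(-171))*(1/17823) = (-1688 - 1*(-1/171))*(1/17823) = (-1688 + 1/171)*(1/17823) = -288647/171*1/17823 = -288647/3047733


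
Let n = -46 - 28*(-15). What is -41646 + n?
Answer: -41272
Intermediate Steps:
n = 374 (n = -46 + 420 = 374)
-41646 + n = -41646 + 374 = -41272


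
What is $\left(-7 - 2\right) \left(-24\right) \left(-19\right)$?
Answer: $-4104$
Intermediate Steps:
$\left(-7 - 2\right) \left(-24\right) \left(-19\right) = \left(-9\right) \left(-24\right) \left(-19\right) = 216 \left(-19\right) = -4104$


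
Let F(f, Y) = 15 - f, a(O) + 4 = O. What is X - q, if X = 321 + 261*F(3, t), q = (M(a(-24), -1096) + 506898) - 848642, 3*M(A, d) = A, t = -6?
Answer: 1035619/3 ≈ 3.4521e+5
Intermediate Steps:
a(O) = -4 + O
M(A, d) = A/3
q = -1025260/3 (q = ((-4 - 24)/3 + 506898) - 848642 = ((⅓)*(-28) + 506898) - 848642 = (-28/3 + 506898) - 848642 = 1520666/3 - 848642 = -1025260/3 ≈ -3.4175e+5)
X = 3453 (X = 321 + 261*(15 - 1*3) = 321 + 261*(15 - 3) = 321 + 261*12 = 321 + 3132 = 3453)
X - q = 3453 - 1*(-1025260/3) = 3453 + 1025260/3 = 1035619/3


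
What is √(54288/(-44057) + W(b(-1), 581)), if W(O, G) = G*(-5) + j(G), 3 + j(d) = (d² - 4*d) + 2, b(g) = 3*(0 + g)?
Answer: √3816914060787/3389 ≈ 576.48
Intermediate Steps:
b(g) = 3*g
j(d) = -1 + d² - 4*d (j(d) = -3 + ((d² - 4*d) + 2) = -3 + (2 + d² - 4*d) = -1 + d² - 4*d)
W(O, G) = -1 + G² - 9*G (W(O, G) = G*(-5) + (-1 + G² - 4*G) = -5*G + (-1 + G² - 4*G) = -1 + G² - 9*G)
√(54288/(-44057) + W(b(-1), 581)) = √(54288/(-44057) + (-1 + 581² - 9*581)) = √(54288*(-1/44057) + (-1 + 337561 - 5229)) = √(-4176/3389 + 332331) = √(1126265583/3389) = √3816914060787/3389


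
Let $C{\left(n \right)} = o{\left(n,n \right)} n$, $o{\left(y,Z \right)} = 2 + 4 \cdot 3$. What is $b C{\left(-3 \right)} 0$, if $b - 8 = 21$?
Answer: $0$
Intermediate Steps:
$b = 29$ ($b = 8 + 21 = 29$)
$o{\left(y,Z \right)} = 14$ ($o{\left(y,Z \right)} = 2 + 12 = 14$)
$C{\left(n \right)} = 14 n$
$b C{\left(-3 \right)} 0 = 29 \cdot 14 \left(-3\right) 0 = 29 \left(-42\right) 0 = \left(-1218\right) 0 = 0$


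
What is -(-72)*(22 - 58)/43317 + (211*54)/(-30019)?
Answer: -63484794/144481447 ≈ -0.43940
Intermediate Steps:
-(-72)*(22 - 58)/43317 + (211*54)/(-30019) = -(-72)*(-36)*(1/43317) + 11394*(-1/30019) = -1*2592*(1/43317) - 11394/30019 = -2592*1/43317 - 11394/30019 = -288/4813 - 11394/30019 = -63484794/144481447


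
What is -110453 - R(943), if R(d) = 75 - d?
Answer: -109585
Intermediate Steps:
-110453 - R(943) = -110453 - (75 - 1*943) = -110453 - (75 - 943) = -110453 - 1*(-868) = -110453 + 868 = -109585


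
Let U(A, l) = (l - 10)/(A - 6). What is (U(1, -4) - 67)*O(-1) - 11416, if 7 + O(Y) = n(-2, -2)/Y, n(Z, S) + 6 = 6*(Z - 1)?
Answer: -62537/5 ≈ -12507.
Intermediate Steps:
n(Z, S) = -12 + 6*Z (n(Z, S) = -6 + 6*(Z - 1) = -6 + 6*(-1 + Z) = -6 + (-6 + 6*Z) = -12 + 6*Z)
O(Y) = -7 - 24/Y (O(Y) = -7 + (-12 + 6*(-2))/Y = -7 + (-12 - 12)/Y = -7 - 24/Y)
U(A, l) = (-10 + l)/(-6 + A)
(U(1, -4) - 67)*O(-1) - 11416 = ((-10 - 4)/(-6 + 1) - 67)*(-7 - 24/(-1)) - 11416 = (-14/(-5) - 67)*(-7 - 24*(-1)) - 11416 = (-1/5*(-14) - 67)*(-7 + 24) - 11416 = (14/5 - 67)*17 - 11416 = -321/5*17 - 11416 = -5457/5 - 11416 = -62537/5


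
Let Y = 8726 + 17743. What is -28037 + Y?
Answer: -1568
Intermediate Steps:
Y = 26469
-28037 + Y = -28037 + 26469 = -1568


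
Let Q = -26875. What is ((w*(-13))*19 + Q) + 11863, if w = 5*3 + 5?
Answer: -19952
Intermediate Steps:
w = 20 (w = 15 + 5 = 20)
((w*(-13))*19 + Q) + 11863 = ((20*(-13))*19 - 26875) + 11863 = (-260*19 - 26875) + 11863 = (-4940 - 26875) + 11863 = -31815 + 11863 = -19952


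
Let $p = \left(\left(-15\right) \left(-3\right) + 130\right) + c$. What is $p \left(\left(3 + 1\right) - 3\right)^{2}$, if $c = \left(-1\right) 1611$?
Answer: $-1436$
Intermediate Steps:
$c = -1611$
$p = -1436$ ($p = \left(\left(-15\right) \left(-3\right) + 130\right) - 1611 = \left(45 + 130\right) - 1611 = 175 - 1611 = -1436$)
$p \left(\left(3 + 1\right) - 3\right)^{2} = - 1436 \left(\left(3 + 1\right) - 3\right)^{2} = - 1436 \left(4 - 3\right)^{2} = - 1436 \cdot 1^{2} = \left(-1436\right) 1 = -1436$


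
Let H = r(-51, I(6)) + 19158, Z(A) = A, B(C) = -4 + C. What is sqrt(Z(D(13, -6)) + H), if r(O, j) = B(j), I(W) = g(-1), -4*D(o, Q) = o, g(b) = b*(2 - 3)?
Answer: sqrt(76607)/2 ≈ 138.39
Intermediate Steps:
g(b) = -b (g(b) = b*(-1) = -b)
D(o, Q) = -o/4
I(W) = 1 (I(W) = -1*(-1) = 1)
r(O, j) = -4 + j
H = 19155 (H = (-4 + 1) + 19158 = -3 + 19158 = 19155)
sqrt(Z(D(13, -6)) + H) = sqrt(-1/4*13 + 19155) = sqrt(-13/4 + 19155) = sqrt(76607/4) = sqrt(76607)/2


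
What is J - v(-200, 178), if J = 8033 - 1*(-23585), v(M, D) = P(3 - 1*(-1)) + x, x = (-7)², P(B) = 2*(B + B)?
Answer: 31553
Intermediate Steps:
P(B) = 4*B (P(B) = 2*(2*B) = 4*B)
x = 49
v(M, D) = 65 (v(M, D) = 4*(3 - 1*(-1)) + 49 = 4*(3 + 1) + 49 = 4*4 + 49 = 16 + 49 = 65)
J = 31618 (J = 8033 + 23585 = 31618)
J - v(-200, 178) = 31618 - 1*65 = 31618 - 65 = 31553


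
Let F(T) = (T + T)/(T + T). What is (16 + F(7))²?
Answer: 289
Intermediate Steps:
F(T) = 1 (F(T) = (2*T)/((2*T)) = (2*T)*(1/(2*T)) = 1)
(16 + F(7))² = (16 + 1)² = 17² = 289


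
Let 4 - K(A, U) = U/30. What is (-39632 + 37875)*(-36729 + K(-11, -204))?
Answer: 322569387/5 ≈ 6.4514e+7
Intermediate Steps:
K(A, U) = 4 - U/30
(-39632 + 37875)*(-36729 + K(-11, -204)) = (-39632 + 37875)*(-36729 + (4 - 1/30*(-204))) = -1757*(-36729 + (4 + 34/5)) = -1757*(-36729 + 54/5) = -1757*(-183591/5) = 322569387/5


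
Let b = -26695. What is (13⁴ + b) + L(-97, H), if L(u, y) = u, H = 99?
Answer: 1769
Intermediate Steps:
(13⁴ + b) + L(-97, H) = (13⁴ - 26695) - 97 = (28561 - 26695) - 97 = 1866 - 97 = 1769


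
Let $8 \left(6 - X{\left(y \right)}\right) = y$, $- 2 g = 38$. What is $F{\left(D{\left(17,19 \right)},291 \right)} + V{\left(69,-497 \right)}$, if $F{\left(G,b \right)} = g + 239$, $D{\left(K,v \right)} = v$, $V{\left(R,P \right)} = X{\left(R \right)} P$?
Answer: $\frac{12197}{8} \approx 1524.6$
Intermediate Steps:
$g = -19$ ($g = \left(- \frac{1}{2}\right) 38 = -19$)
$X{\left(y \right)} = 6 - \frac{y}{8}$
$V{\left(R,P \right)} = P \left(6 - \frac{R}{8}\right)$ ($V{\left(R,P \right)} = \left(6 - \frac{R}{8}\right) P = P \left(6 - \frac{R}{8}\right)$)
$F{\left(G,b \right)} = 220$ ($F{\left(G,b \right)} = -19 + 239 = 220$)
$F{\left(D{\left(17,19 \right)},291 \right)} + V{\left(69,-497 \right)} = 220 + \frac{1}{8} \left(-497\right) \left(48 - 69\right) = 220 + \frac{1}{8} \left(-497\right) \left(-21\right) = 220 + \frac{10437}{8} = \frac{12197}{8}$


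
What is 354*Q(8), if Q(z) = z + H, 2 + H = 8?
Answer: 4956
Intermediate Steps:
H = 6 (H = -2 + 8 = 6)
Q(z) = 6 + z (Q(z) = z + 6 = 6 + z)
354*Q(8) = 354*(6 + 8) = 354*14 = 4956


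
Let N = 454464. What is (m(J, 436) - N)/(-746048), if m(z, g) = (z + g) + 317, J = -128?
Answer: 453839/746048 ≈ 0.60832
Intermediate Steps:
m(z, g) = 317 + g + z (m(z, g) = (g + z) + 317 = 317 + g + z)
(m(J, 436) - N)/(-746048) = ((317 + 436 - 128) - 1*454464)/(-746048) = (625 - 454464)*(-1/746048) = -453839*(-1/746048) = 453839/746048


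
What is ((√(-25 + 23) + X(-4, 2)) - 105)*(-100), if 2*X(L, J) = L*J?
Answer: 10900 - 100*I*√2 ≈ 10900.0 - 141.42*I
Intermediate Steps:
X(L, J) = J*L/2 (X(L, J) = (L*J)/2 = (J*L)/2 = J*L/2)
((√(-25 + 23) + X(-4, 2)) - 105)*(-100) = ((√(-25 + 23) + (½)*2*(-4)) - 105)*(-100) = ((√(-2) - 4) - 105)*(-100) = ((I*√2 - 4) - 105)*(-100) = ((-4 + I*√2) - 105)*(-100) = (-109 + I*√2)*(-100) = 10900 - 100*I*√2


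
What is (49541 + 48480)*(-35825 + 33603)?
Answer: -217802662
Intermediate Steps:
(49541 + 48480)*(-35825 + 33603) = 98021*(-2222) = -217802662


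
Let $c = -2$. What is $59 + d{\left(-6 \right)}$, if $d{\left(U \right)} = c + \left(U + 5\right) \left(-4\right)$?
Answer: $61$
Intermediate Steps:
$d{\left(U \right)} = -22 - 4 U$ ($d{\left(U \right)} = -2 + \left(U + 5\right) \left(-4\right) = -2 + \left(5 + U\right) \left(-4\right) = -2 - \left(20 + 4 U\right) = -22 - 4 U$)
$59 + d{\left(-6 \right)} = 59 - -2 = 59 + \left(-22 + 24\right) = 59 + 2 = 61$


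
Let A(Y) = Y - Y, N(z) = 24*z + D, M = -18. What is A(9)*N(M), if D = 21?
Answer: 0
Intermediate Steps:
N(z) = 21 + 24*z (N(z) = 24*z + 21 = 21 + 24*z)
A(Y) = 0
A(9)*N(M) = 0*(21 + 24*(-18)) = 0*(21 - 432) = 0*(-411) = 0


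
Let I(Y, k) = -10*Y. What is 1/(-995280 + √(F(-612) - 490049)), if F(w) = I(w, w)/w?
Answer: -331760/330194256153 - I*√54451/330194256153 ≈ -1.0047e-6 - 7.067e-10*I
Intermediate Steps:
F(w) = -10 (F(w) = (-10*w)/w = -10)
1/(-995280 + √(F(-612) - 490049)) = 1/(-995280 + √(-10 - 490049)) = 1/(-995280 + √(-490059)) = 1/(-995280 + 3*I*√54451)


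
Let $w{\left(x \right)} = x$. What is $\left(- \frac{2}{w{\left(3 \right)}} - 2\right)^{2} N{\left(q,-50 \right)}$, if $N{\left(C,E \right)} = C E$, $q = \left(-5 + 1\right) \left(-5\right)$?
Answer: $- \frac{64000}{9} \approx -7111.1$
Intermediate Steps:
$q = 20$ ($q = \left(-4\right) \left(-5\right) = 20$)
$\left(- \frac{2}{w{\left(3 \right)}} - 2\right)^{2} N{\left(q,-50 \right)} = \left(- \frac{2}{3} - 2\right)^{2} \cdot 20 \left(-50\right) = \left(\left(-2\right) \frac{1}{3} - 2\right)^{2} \left(-1000\right) = \left(- \frac{2}{3} - 2\right)^{2} \left(-1000\right) = \left(- \frac{8}{3}\right)^{2} \left(-1000\right) = \frac{64}{9} \left(-1000\right) = - \frac{64000}{9}$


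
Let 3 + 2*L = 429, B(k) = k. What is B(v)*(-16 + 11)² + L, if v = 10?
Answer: 463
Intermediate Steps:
L = 213 (L = -3/2 + (½)*429 = -3/2 + 429/2 = 213)
B(v)*(-16 + 11)² + L = 10*(-16 + 11)² + 213 = 10*(-5)² + 213 = 10*25 + 213 = 250 + 213 = 463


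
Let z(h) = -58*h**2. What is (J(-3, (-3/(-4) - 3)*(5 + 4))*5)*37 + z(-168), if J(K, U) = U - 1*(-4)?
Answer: -6559993/4 ≈ -1.6400e+6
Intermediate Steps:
J(K, U) = 4 + U (J(K, U) = U + 4 = 4 + U)
(J(-3, (-3/(-4) - 3)*(5 + 4))*5)*37 + z(-168) = ((4 + (-3/(-4) - 3)*(5 + 4))*5)*37 - 58*(-168)**2 = ((4 + (-3*(-1/4) - 3)*9)*5)*37 - 58*28224 = ((4 + (3/4 - 3)*9)*5)*37 - 1636992 = ((4 - 9/4*9)*5)*37 - 1636992 = ((4 - 81/4)*5)*37 - 1636992 = -65/4*5*37 - 1636992 = -325/4*37 - 1636992 = -12025/4 - 1636992 = -6559993/4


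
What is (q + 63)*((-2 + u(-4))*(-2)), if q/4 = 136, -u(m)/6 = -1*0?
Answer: 2428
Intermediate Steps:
u(m) = 0 (u(m) = -(-6)*0 = -6*0 = 0)
q = 544 (q = 4*136 = 544)
(q + 63)*((-2 + u(-4))*(-2)) = (544 + 63)*((-2 + 0)*(-2)) = 607*(-2*(-2)) = 607*4 = 2428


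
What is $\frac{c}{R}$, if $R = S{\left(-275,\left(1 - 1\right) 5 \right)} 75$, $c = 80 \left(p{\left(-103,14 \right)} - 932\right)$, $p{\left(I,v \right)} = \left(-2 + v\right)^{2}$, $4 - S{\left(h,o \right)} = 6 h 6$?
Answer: $- \frac{788}{9285} \approx -0.084868$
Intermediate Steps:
$S{\left(h,o \right)} = 4 - 36 h$ ($S{\left(h,o \right)} = 4 - 6 h 6 = 4 - 36 h$)
$c = -63040$ ($c = 80 \left(\left(-2 + 14\right)^{2} - 932\right) = 80 \left(12^{2} - 932\right) = 80 \left(144 - 932\right) = 80 \left(-788\right) = -63040$)
$R = 742800$ ($R = \left(4 - -9900\right) 75 = \left(4 + 9900\right) 75 = 9904 \cdot 75 = 742800$)
$\frac{c}{R} = - \frac{63040}{742800} = \left(-63040\right) \frac{1}{742800} = - \frac{788}{9285}$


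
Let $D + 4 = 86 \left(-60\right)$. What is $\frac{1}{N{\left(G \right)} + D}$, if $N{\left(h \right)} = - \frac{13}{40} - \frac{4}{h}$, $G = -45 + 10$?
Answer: $- \frac{280}{1445979} \approx -0.00019364$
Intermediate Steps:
$G = -35$
$D = -5164$ ($D = -4 + 86 \left(-60\right) = -4 - 5160 = -5164$)
$N{\left(h \right)} = - \frac{13}{40} - \frac{4}{h}$ ($N{\left(h \right)} = \left(-13\right) \frac{1}{40} - \frac{4}{h} = - \frac{13}{40} - \frac{4}{h}$)
$\frac{1}{N{\left(G \right)} + D} = \frac{1}{\left(- \frac{13}{40} - \frac{4}{-35}\right) - 5164} = \frac{1}{\left(- \frac{13}{40} - - \frac{4}{35}\right) - 5164} = \frac{1}{\left(- \frac{13}{40} + \frac{4}{35}\right) - 5164} = \frac{1}{- \frac{59}{280} - 5164} = \frac{1}{- \frac{1445979}{280}} = - \frac{280}{1445979}$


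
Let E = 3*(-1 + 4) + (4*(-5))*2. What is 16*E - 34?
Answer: -530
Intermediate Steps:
E = -31 (E = 3*3 - 20*2 = 9 - 40 = -31)
16*E - 34 = 16*(-31) - 34 = -496 - 34 = -530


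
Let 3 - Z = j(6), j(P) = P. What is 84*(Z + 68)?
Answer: 5460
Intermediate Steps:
Z = -3 (Z = 3 - 1*6 = 3 - 6 = -3)
84*(Z + 68) = 84*(-3 + 68) = 84*65 = 5460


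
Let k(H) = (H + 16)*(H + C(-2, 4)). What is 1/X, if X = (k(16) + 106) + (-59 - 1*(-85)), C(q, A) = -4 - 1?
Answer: 1/484 ≈ 0.0020661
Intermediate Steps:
C(q, A) = -5
k(H) = (-5 + H)*(16 + H) (k(H) = (H + 16)*(H - 5) = (16 + H)*(-5 + H) = (-5 + H)*(16 + H))
X = 484 (X = ((-80 + 16**2 + 11*16) + 106) + (-59 - 1*(-85)) = ((-80 + 256 + 176) + 106) + (-59 + 85) = (352 + 106) + 26 = 458 + 26 = 484)
1/X = 1/484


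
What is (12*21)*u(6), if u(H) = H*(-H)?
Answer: -9072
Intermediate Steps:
u(H) = -H²
(12*21)*u(6) = (12*21)*(-1*6²) = 252*(-1*36) = 252*(-36) = -9072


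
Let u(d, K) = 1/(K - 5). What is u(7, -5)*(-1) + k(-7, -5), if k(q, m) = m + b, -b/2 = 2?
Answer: -89/10 ≈ -8.9000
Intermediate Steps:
b = -4 (b = -2*2 = -4)
u(d, K) = 1/(-5 + K)
k(q, m) = -4 + m (k(q, m) = m - 4 = -4 + m)
u(7, -5)*(-1) + k(-7, -5) = -1/(-5 - 5) + (-4 - 5) = -1/(-10) - 9 = -1/10*(-1) - 9 = 1/10 - 9 = -89/10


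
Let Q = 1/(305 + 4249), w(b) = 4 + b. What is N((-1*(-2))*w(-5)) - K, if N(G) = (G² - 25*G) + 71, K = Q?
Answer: 569249/4554 ≈ 125.00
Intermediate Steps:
Q = 1/4554 ≈ 0.00021959
K = 1/4554 ≈ 0.00021959
N(G) = 71 + G² - 25*G
N((-1*(-2))*w(-5)) - K = (71 + ((-1*(-2))*(4 - 5))² - 25*(-1*(-2))*(4 - 5)) - 1*1/4554 = (71 + (2*(-1))² - 50*(-1)) - 1/4554 = (71 + (-2)² - 25*(-2)) - 1/4554 = (71 + 4 + 50) - 1/4554 = 125 - 1/4554 = 569249/4554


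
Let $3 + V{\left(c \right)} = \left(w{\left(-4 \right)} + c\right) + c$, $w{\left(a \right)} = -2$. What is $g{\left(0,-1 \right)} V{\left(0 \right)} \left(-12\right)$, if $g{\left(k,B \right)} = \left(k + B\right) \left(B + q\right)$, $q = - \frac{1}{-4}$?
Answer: $45$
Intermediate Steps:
$V{\left(c \right)} = -5 + 2 c$ ($V{\left(c \right)} = -3 + \left(\left(-2 + c\right) + c\right) = -3 + \left(-2 + 2 c\right) = -5 + 2 c$)
$q = \frac{1}{4}$ ($q = \left(-1\right) \left(- \frac{1}{4}\right) = \frac{1}{4} \approx 0.25$)
$g{\left(k,B \right)} = \left(\frac{1}{4} + B\right) \left(B + k\right)$ ($g{\left(k,B \right)} = \left(k + B\right) \left(B + \frac{1}{4}\right) = \left(B + k\right) \left(\frac{1}{4} + B\right) = \left(\frac{1}{4} + B\right) \left(B + k\right)$)
$g{\left(0,-1 \right)} V{\left(0 \right)} \left(-12\right) = \left(\left(-1\right)^{2} + \frac{1}{4} \left(-1\right) + \frac{1}{4} \cdot 0 - 0\right) \left(-5 + 2 \cdot 0\right) \left(-12\right) = \left(1 - \frac{1}{4} + 0 + 0\right) \left(-5 + 0\right) \left(-12\right) = \frac{3}{4} \left(-5\right) \left(-12\right) = \left(- \frac{15}{4}\right) \left(-12\right) = 45$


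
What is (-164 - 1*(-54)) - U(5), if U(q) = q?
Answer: -115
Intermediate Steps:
(-164 - 1*(-54)) - U(5) = (-164 - 1*(-54)) - 1*5 = (-164 + 54) - 5 = -110 - 5 = -115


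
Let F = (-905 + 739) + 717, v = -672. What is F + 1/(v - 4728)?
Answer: 2975399/5400 ≈ 551.00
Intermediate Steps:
F = 551 (F = -166 + 717 = 551)
F + 1/(v - 4728) = 551 + 1/(-672 - 4728) = 551 + 1/(-5400) = 551 - 1/5400 = 2975399/5400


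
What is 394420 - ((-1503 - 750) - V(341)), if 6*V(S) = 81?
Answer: 793373/2 ≈ 3.9669e+5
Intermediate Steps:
V(S) = 27/2 (V(S) = (⅙)*81 = 27/2)
394420 - ((-1503 - 750) - V(341)) = 394420 - ((-1503 - 750) - 1*27/2) = 394420 - (-2253 - 27/2) = 394420 - 1*(-4533/2) = 394420 + 4533/2 = 793373/2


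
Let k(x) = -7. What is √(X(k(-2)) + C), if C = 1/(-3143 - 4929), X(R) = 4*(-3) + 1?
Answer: I*√179184274/4036 ≈ 3.3166*I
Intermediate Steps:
X(R) = -11 (X(R) = -12 + 1 = -11)
C = -1/8072 (C = 1/(-8072) = -1/8072 ≈ -0.00012388)
√(X(k(-2)) + C) = √(-11 - 1/8072) = √(-88793/8072) = I*√179184274/4036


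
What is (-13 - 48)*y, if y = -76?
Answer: 4636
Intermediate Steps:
(-13 - 48)*y = (-13 - 48)*(-76) = -61*(-76) = 4636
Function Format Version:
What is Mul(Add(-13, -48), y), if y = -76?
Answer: 4636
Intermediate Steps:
Mul(Add(-13, -48), y) = Mul(Add(-13, -48), -76) = Mul(-61, -76) = 4636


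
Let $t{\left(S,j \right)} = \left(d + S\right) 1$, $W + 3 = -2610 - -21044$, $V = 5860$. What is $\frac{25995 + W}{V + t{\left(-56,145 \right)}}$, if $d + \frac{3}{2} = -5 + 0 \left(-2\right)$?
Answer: $\frac{88852}{11595} \approx 7.663$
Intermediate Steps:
$d = - \frac{13}{2}$ ($d = - \frac{3}{2} + \left(-5 + 0 \left(-2\right)\right) = - \frac{3}{2} + \left(-5 + 0\right) = - \frac{3}{2} - 5 = - \frac{13}{2} \approx -6.5$)
$W = 18431$ ($W = -3 - -18434 = -3 + \left(-2610 + 21044\right) = -3 + 18434 = 18431$)
$t{\left(S,j \right)} = - \frac{13}{2} + S$ ($t{\left(S,j \right)} = \left(- \frac{13}{2} + S\right) 1 = - \frac{13}{2} + S$)
$\frac{25995 + W}{V + t{\left(-56,145 \right)}} = \frac{25995 + 18431}{5860 - \frac{125}{2}} = \frac{44426}{5860 - \frac{125}{2}} = \frac{44426}{\frac{11595}{2}} = 44426 \cdot \frac{2}{11595} = \frac{88852}{11595}$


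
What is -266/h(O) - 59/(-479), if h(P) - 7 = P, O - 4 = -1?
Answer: -63412/2395 ≈ -26.477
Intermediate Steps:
O = 3 (O = 4 - 1 = 3)
h(P) = 7 + P
-266/h(O) - 59/(-479) = -266/(7 + 3) - 59/(-479) = -266/10 - 59*(-1/479) = -266*1/10 + 59/479 = -133/5 + 59/479 = -63412/2395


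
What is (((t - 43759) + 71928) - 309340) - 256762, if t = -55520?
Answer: -593453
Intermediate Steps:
(((t - 43759) + 71928) - 309340) - 256762 = (((-55520 - 43759) + 71928) - 309340) - 256762 = ((-99279 + 71928) - 309340) - 256762 = (-27351 - 309340) - 256762 = -336691 - 256762 = -593453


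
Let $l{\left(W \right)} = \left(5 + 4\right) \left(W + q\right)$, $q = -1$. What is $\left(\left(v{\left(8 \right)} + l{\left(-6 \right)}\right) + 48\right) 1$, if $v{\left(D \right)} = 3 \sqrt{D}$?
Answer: $-15 + 6 \sqrt{2} \approx -6.5147$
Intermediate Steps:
$l{\left(W \right)} = -9 + 9 W$ ($l{\left(W \right)} = \left(5 + 4\right) \left(W - 1\right) = 9 \left(-1 + W\right) = -9 + 9 W$)
$\left(\left(v{\left(8 \right)} + l{\left(-6 \right)}\right) + 48\right) 1 = \left(\left(3 \sqrt{8} + \left(-9 + 9 \left(-6\right)\right)\right) + 48\right) 1 = \left(\left(3 \cdot 2 \sqrt{2} - 63\right) + 48\right) 1 = \left(\left(6 \sqrt{2} - 63\right) + 48\right) 1 = \left(\left(-63 + 6 \sqrt{2}\right) + 48\right) 1 = \left(-15 + 6 \sqrt{2}\right) 1 = -15 + 6 \sqrt{2}$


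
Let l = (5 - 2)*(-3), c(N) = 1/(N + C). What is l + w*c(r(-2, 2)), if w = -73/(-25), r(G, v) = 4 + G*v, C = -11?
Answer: -2548/275 ≈ -9.2655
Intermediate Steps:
c(N) = 1/(-11 + N) (c(N) = 1/(N - 11) = 1/(-11 + N))
w = 73/25 (w = -73*(-1/25) = 73/25 ≈ 2.9200)
l = -9 (l = 3*(-3) = -9)
l + w*c(r(-2, 2)) = -9 + 73/(25*(-11 + (4 - 2*2))) = -9 + 73/(25*(-11 + (4 - 4))) = -9 + 73/(25*(-11 + 0)) = -9 + (73/25)/(-11) = -9 + (73/25)*(-1/11) = -9 - 73/275 = -2548/275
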